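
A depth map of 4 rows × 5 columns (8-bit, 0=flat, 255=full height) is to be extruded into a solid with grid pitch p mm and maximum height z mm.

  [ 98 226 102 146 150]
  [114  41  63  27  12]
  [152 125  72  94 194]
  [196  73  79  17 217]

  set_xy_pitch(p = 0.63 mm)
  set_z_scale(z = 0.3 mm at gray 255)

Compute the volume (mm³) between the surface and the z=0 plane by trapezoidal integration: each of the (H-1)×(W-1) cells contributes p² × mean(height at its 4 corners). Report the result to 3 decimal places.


height_mm = gray/255 × 0.3; cell vol = 0.63² × mean(4 corners)
unit = 0.63² × 0.3 / (4×255) = 0.000116735 mm³ per gray-sum
row 0: Σ corner-gray over 4 cells = 1584  → 0.1849
row 1: Σ corner-gray over 4 cells = 1316  → 0.1536
row 2: Σ corner-gray over 4 cells = 1679  → 0.1960
Σ rows: total corner-gray = 4579  → 0.5345 mm³

0.535


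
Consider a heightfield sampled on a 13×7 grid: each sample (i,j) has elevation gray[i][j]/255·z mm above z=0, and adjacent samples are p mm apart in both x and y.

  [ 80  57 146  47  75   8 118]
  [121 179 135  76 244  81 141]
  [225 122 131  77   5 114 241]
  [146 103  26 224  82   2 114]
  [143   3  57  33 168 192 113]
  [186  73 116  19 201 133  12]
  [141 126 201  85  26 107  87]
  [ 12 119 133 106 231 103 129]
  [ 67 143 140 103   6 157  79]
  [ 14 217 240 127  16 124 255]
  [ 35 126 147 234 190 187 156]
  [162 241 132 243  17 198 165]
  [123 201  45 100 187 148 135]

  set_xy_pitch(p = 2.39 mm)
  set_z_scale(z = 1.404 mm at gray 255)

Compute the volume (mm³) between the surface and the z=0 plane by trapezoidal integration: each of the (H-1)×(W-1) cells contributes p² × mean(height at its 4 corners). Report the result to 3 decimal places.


277.202

height_mm = gray/255 × 1.404; cell vol = 2.39² × mean(4 corners)
unit = 2.39² × 1.404 / (4×255) = 0.00786254 mm³ per gray-sum
row 0: Σ corner-gray over 6 cells = 2556  → 20.0966
row 1: Σ corner-gray over 6 cells = 3056  → 24.0279
row 2: Σ corner-gray over 6 cells = 2498  → 19.6406
row 3: Σ corner-gray over 6 cells = 2296  → 18.0524
row 4: Σ corner-gray over 6 cells = 2444  → 19.2160
row 5: Σ corner-gray over 6 cells = 2600  → 20.4426
row 6: Σ corner-gray over 6 cells = 2843  → 22.3532
row 7: Σ corner-gray over 6 cells = 2769  → 21.7714
row 8: Σ corner-gray over 6 cells = 2961  → 23.2810
row 9: Σ corner-gray over 6 cells = 3676  → 28.9027
row 10: Σ corner-gray over 6 cells = 3948  → 31.0413
row 11: Σ corner-gray over 6 cells = 3609  → 28.3759
Σ rows: total corner-gray = 35256  → 277.2016 mm³


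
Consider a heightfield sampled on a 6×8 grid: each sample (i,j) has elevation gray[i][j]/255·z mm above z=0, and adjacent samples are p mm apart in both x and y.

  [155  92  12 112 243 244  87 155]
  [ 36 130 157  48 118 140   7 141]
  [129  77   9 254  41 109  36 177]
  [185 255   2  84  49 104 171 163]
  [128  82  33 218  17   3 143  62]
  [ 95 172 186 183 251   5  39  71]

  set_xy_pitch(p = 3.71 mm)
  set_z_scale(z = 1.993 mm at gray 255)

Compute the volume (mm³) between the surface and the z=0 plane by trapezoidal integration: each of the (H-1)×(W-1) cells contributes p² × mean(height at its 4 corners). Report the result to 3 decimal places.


height_mm = gray/255 × 1.993; cell vol = 3.71² × mean(4 corners)
unit = 3.71² × 1.993 / (4×255) = 0.026894 mm³ per gray-sum
row 0: Σ corner-gray over 7 cells = 3267  → 87.8626
row 1: Σ corner-gray over 7 cells = 2735  → 73.5550
row 2: Σ corner-gray over 7 cells = 3036  → 81.6501
row 3: Σ corner-gray over 7 cells = 2860  → 76.9168
row 4: Σ corner-gray over 7 cells = 3020  → 81.2198
Σ rows: total corner-gray = 14918  → 401.2043 mm³

401.204


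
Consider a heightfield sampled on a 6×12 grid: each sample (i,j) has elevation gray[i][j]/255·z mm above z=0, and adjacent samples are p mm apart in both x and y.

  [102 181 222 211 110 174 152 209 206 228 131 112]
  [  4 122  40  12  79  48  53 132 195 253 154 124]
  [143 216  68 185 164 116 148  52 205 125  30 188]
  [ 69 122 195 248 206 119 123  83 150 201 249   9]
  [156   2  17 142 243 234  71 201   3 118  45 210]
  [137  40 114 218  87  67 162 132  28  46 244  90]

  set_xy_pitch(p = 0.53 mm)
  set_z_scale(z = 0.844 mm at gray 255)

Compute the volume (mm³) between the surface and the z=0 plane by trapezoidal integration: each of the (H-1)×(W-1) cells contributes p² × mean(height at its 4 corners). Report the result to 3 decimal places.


height_mm = gray/255 × 0.844; cell vol = 0.53² × mean(4 corners)
unit = 0.53² × 0.844 / (4×255) = 0.000232431 mm³ per gray-sum
row 0: Σ corner-gray over 11 cells = 6166  → 1.4332
row 1: Σ corner-gray over 11 cells = 5253  → 1.2210
row 2: Σ corner-gray over 11 cells = 6419  → 1.4920
row 3: Σ corner-gray over 11 cells = 5988  → 1.3918
row 4: Σ corner-gray over 11 cells = 5021  → 1.1670
Σ rows: total corner-gray = 28847  → 6.7049 mm³

6.705


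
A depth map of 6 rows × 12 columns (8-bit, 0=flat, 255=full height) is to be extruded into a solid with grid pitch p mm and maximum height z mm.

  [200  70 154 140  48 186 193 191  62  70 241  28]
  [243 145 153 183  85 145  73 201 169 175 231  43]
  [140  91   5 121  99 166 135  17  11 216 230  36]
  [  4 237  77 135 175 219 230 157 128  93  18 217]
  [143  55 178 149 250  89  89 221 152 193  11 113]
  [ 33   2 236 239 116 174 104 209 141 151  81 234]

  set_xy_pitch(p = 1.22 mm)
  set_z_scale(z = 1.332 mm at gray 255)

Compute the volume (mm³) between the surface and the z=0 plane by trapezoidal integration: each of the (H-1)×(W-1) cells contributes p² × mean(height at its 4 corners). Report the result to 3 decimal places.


height_mm = gray/255 × 1.332; cell vol = 1.22² × mean(4 corners)
unit = 1.22² × 1.332 / (4×255) = 0.00194368 mm³ per gray-sum
row 0: Σ corner-gray over 11 cells = 6344  → 12.3307
row 1: Σ corner-gray over 11 cells = 5764  → 11.2033
row 2: Σ corner-gray over 11 cells = 5517  → 10.7233
row 3: Σ corner-gray over 11 cells = 6189  → 12.0294
row 4: Σ corner-gray over 11 cells = 6203  → 12.0566
Σ rows: total corner-gray = 30017  → 58.3433 mm³

58.343


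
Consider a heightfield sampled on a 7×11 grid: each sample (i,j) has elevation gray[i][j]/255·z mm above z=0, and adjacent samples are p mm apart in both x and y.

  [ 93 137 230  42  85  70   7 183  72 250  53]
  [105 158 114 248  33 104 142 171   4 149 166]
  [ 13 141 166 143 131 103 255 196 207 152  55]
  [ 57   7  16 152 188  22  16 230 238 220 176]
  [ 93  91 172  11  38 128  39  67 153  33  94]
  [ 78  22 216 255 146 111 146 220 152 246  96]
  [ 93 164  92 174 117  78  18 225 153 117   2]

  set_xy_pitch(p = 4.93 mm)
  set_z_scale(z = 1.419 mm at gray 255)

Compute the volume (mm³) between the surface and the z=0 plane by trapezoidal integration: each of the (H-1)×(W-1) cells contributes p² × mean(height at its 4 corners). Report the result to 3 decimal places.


height_mm = gray/255 × 1.419; cell vol = 4.93² × mean(4 corners)
unit = 4.93² × 1.419 / (4×255) = 0.0338124 mm³ per gray-sum
row 0: Σ corner-gray over 10 cells = 4815  → 162.8067
row 1: Σ corner-gray over 10 cells = 5573  → 188.4365
row 2: Σ corner-gray over 10 cells = 5467  → 184.8524
row 3: Σ corner-gray over 10 cells = 4062  → 137.3460
row 4: Σ corner-gray over 10 cells = 4853  → 164.0916
row 5: Σ corner-gray over 10 cells = 5573  → 188.4365
Σ rows: total corner-gray = 30343  → 1025.9698 mm³

1025.970


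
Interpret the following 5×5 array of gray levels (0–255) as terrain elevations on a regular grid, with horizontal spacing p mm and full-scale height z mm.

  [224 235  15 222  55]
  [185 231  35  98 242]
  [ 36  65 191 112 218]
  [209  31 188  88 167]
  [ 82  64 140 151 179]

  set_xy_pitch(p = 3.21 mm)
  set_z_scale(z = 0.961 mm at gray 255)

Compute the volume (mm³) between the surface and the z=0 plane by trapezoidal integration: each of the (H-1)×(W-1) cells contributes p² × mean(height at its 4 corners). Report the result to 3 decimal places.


height_mm = gray/255 × 0.961; cell vol = 3.21² × mean(4 corners)
unit = 3.21² × 0.961 / (4×255) = 0.00970808 mm³ per gray-sum
row 0: Σ corner-gray over 4 cells = 2378  → 23.0858
row 1: Σ corner-gray over 4 cells = 2145  → 20.8238
row 2: Σ corner-gray over 4 cells = 1980  → 19.2220
row 3: Σ corner-gray over 4 cells = 1961  → 19.0375
Σ rows: total corner-gray = 8464  → 82.1692 mm³

82.169


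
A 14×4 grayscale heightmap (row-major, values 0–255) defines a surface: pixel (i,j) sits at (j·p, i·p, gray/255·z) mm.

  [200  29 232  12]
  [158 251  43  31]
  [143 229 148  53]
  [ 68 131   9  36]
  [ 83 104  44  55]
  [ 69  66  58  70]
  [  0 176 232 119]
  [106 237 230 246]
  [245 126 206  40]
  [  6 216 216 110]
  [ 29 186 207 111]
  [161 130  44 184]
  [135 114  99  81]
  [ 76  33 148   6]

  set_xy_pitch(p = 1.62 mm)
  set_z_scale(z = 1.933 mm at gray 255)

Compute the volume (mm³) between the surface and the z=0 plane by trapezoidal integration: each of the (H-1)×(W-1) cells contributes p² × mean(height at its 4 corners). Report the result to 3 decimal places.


height_mm = gray/255 × 1.933; cell vol = 1.62² × mean(4 corners)
unit = 1.62² × 1.933 / (4×255) = 0.0049735 mm³ per gray-sum
row 0: Σ corner-gray over 3 cells = 1511  → 7.5150
row 1: Σ corner-gray over 3 cells = 1727  → 8.5892
row 2: Σ corner-gray over 3 cells = 1334  → 6.6346
row 3: Σ corner-gray over 3 cells = 818  → 4.0683
row 4: Σ corner-gray over 3 cells = 821  → 4.0832
row 5: Σ corner-gray over 3 cells = 1322  → 6.5750
row 6: Σ corner-gray over 3 cells = 2221  → 11.0461
row 7: Σ corner-gray over 3 cells = 2235  → 11.1158
row 8: Σ corner-gray over 3 cells = 1929  → 9.5939
row 9: Σ corner-gray over 3 cells = 1906  → 9.4795
row 10: Σ corner-gray over 3 cells = 1619  → 8.0521
row 11: Σ corner-gray over 3 cells = 1335  → 6.6396
row 12: Σ corner-gray over 3 cells = 1086  → 5.4012
Σ rows: total corner-gray = 19864  → 98.7935 mm³

98.794


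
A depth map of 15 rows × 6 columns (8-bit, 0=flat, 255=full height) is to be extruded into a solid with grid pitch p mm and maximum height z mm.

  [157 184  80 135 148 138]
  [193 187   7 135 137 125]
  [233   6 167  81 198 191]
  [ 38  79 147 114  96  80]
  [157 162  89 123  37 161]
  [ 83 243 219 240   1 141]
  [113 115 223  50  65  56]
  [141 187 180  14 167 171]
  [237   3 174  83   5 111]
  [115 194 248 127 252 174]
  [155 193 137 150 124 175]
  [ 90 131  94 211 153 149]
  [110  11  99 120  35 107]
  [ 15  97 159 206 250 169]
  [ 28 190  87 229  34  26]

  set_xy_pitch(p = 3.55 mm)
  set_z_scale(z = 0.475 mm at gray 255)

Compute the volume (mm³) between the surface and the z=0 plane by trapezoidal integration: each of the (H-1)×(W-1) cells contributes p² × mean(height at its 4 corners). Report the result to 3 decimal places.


213.642

height_mm = gray/255 × 0.475; cell vol = 3.55² × mean(4 corners)
unit = 3.55² × 0.475 / (4×255) = 0.00586881 mm³ per gray-sum
row 0: Σ corner-gray over 5 cells = 2639  → 15.4878
row 1: Σ corner-gray over 5 cells = 2578  → 15.1298
row 2: Σ corner-gray over 5 cells = 2318  → 13.6039
row 3: Σ corner-gray over 5 cells = 2130  → 12.5006
row 4: Σ corner-gray over 5 cells = 2770  → 16.2566
row 5: Σ corner-gray over 5 cells = 2705  → 15.8751
row 6: Σ corner-gray over 5 cells = 2483  → 14.5723
row 7: Σ corner-gray over 5 cells = 2286  → 13.4161
row 8: Σ corner-gray over 5 cells = 2809  → 16.4855
row 9: Σ corner-gray over 5 cells = 3469  → 20.3589
row 10: Σ corner-gray over 5 cells = 2955  → 17.3423
row 11: Σ corner-gray over 5 cells = 2164  → 12.7001
row 12: Σ corner-gray over 5 cells = 2355  → 13.8211
row 13: Σ corner-gray over 5 cells = 2742  → 16.0923
Σ rows: total corner-gray = 36403  → 213.6423 mm³


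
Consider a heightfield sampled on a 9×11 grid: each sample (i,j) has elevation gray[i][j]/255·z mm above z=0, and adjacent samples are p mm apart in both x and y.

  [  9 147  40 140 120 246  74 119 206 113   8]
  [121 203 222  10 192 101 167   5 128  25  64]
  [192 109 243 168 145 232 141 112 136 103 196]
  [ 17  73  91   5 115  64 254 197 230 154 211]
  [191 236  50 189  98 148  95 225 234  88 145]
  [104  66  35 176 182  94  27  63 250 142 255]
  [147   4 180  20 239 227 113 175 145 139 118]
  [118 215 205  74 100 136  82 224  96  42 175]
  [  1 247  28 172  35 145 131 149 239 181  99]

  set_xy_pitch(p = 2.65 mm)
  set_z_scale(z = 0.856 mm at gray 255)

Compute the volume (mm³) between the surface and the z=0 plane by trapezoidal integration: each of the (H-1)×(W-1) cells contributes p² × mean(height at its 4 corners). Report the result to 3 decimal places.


253.681

height_mm = gray/255 × 0.856; cell vol = 2.65² × mean(4 corners)
unit = 2.65² × 0.856 / (4×255) = 0.00589339 mm³ per gray-sum
row 0: Σ corner-gray over 10 cells = 4718  → 27.8050
row 1: Σ corner-gray over 10 cells = 5457  → 32.1602
row 2: Σ corner-gray over 10 cells = 5760  → 33.9459
row 3: Σ corner-gray over 10 cells = 5656  → 33.3330
row 4: Σ corner-gray over 10 cells = 5491  → 32.3606
row 5: Σ corner-gray over 10 cells = 5178  → 30.5160
row 6: Σ corner-gray over 10 cells = 5390  → 31.7654
row 7: Σ corner-gray over 10 cells = 5395  → 31.7949
Σ rows: total corner-gray = 43045  → 253.6811 mm³


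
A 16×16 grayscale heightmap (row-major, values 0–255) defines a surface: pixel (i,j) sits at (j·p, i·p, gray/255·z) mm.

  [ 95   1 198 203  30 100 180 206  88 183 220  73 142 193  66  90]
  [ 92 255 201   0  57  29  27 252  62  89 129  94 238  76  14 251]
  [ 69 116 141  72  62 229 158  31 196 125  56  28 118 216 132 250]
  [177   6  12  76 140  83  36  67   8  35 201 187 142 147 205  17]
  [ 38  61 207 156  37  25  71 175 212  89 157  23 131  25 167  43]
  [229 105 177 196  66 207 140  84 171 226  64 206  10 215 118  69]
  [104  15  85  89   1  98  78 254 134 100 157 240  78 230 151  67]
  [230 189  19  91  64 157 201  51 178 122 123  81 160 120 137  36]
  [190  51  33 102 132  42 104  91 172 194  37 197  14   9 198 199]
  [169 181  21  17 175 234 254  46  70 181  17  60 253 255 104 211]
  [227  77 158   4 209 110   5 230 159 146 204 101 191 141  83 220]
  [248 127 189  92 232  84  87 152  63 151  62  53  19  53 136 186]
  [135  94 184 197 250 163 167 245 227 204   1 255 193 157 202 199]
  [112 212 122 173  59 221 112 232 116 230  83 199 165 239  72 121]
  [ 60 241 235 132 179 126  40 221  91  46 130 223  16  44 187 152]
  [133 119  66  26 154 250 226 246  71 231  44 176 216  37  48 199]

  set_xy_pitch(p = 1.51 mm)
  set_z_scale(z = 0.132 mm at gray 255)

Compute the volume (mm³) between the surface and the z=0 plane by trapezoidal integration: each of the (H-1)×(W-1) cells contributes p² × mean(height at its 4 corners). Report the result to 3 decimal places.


height_mm = gray/255 × 0.132; cell vol = 1.51² × mean(4 corners)
unit = 1.51² × 0.132 / (4×255) = 0.000295072 mm³ per gray-sum
row 0: Σ corner-gray over 15 cells = 7340  → 2.1658
row 1: Σ corner-gray over 15 cells = 7068  → 2.0856
row 2: Σ corner-gray over 15 cells = 6563  → 1.9366
row 3: Σ corner-gray over 15 cells = 6037  → 1.7813
row 4: Σ corner-gray over 15 cells = 7421  → 2.1897
row 5: Σ corner-gray over 15 cells = 7859  → 2.3190
row 6: Σ corner-gray over 15 cells = 7243  → 2.1372
row 7: Σ corner-gray over 15 cells = 6793  → 2.0044
row 8: Σ corner-gray over 15 cells = 7257  → 2.1413
row 9: Σ corner-gray over 15 cells = 8199  → 2.4193
row 10: Σ corner-gray over 15 cells = 7517  → 2.2181
row 11: Σ corner-gray over 15 cells = 8846  → 2.6102
row 12: Σ corner-gray over 15 cells = 10115  → 2.9847
row 13: Σ corner-gray over 15 cells = 8737  → 2.5780
row 14: Σ corner-gray over 15 cells = 8186  → 2.4155
Σ rows: total corner-gray = 115181  → 33.9867 mm³

33.987


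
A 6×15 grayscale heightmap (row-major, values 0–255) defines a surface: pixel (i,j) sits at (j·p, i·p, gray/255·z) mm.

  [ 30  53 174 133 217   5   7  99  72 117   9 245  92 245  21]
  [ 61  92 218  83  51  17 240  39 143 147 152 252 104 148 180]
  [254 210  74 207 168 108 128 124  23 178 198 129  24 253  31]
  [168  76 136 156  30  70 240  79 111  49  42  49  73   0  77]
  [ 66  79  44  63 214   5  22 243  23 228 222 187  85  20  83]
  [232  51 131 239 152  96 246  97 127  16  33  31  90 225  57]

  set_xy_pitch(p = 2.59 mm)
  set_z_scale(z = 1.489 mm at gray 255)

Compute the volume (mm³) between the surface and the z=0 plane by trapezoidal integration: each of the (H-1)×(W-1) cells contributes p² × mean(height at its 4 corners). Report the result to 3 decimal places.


height_mm = gray/255 × 1.489; cell vol = 2.59² × mean(4 corners)
unit = 2.59² × 1.489 / (4×255) = 0.00979251 mm³ per gray-sum
row 0: Σ corner-gray over 14 cells = 6600  → 64.6306
row 1: Σ corner-gray over 14 cells = 7546  → 73.8943
row 2: Σ corner-gray over 14 cells = 6400  → 62.6721
row 3: Σ corner-gray over 14 cells = 5486  → 53.7217
row 4: Σ corner-gray over 14 cells = 6376  → 62.4370
Σ rows: total corner-gray = 32408  → 317.3557 mm³

317.356


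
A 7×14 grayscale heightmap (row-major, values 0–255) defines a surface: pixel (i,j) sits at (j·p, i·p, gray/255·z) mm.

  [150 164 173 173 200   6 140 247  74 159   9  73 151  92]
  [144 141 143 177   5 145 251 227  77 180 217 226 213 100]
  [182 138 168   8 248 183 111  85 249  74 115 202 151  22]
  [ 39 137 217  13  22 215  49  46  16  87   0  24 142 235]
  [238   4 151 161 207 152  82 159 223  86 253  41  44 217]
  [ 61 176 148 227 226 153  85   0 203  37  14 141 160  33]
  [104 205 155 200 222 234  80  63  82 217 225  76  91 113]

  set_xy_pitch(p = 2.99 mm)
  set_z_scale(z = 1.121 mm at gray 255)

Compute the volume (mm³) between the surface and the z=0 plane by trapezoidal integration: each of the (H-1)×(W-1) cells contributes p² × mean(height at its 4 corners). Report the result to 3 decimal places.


404.598

height_mm = gray/255 × 1.121; cell vol = 2.99² × mean(4 corners)
unit = 2.99² × 1.121 / (4×255) = 0.00982535 mm³ per gray-sum
row 0: Σ corner-gray over 13 cells = 7628  → 74.9477
row 1: Σ corner-gray over 13 cells = 7916  → 77.7774
row 2: Σ corner-gray over 13 cells = 5878  → 57.7534
row 3: Σ corner-gray over 13 cells = 5791  → 56.8986
row 4: Σ corner-gray over 13 cells = 6815  → 66.9597
row 5: Σ corner-gray over 13 cells = 7151  → 70.2610
Σ rows: total corner-gray = 41179  → 404.5979 mm³


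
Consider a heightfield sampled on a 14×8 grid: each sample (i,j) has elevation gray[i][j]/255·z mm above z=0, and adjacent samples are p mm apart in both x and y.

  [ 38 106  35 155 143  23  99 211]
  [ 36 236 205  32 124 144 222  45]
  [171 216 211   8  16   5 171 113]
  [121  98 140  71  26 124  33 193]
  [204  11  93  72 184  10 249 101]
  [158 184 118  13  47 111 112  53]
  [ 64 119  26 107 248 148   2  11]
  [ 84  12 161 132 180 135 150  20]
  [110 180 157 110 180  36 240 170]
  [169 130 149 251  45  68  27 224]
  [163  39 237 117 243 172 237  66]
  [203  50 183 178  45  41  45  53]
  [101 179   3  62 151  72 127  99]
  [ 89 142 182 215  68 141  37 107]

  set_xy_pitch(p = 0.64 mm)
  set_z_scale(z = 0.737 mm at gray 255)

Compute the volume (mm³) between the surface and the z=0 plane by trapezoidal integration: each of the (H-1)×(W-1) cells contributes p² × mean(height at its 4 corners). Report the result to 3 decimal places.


12.561

height_mm = gray/255 × 0.737; cell vol = 0.64² × mean(4 corners)
unit = 0.64² × 0.737 / (4×255) = 0.000295956 mm³ per gray-sum
row 0: Σ corner-gray over 7 cells = 3378  → 0.9997
row 1: Σ corner-gray over 7 cells = 3545  → 1.0492
row 2: Σ corner-gray over 7 cells = 2836  → 0.8393
row 3: Σ corner-gray over 7 cells = 2841  → 0.8408
row 4: Σ corner-gray over 7 cells = 2924  → 0.8654
row 5: Σ corner-gray over 7 cells = 2756  → 0.8157
row 6: Σ corner-gray over 7 cells = 3019  → 0.8935
row 7: Σ corner-gray over 7 cells = 3730  → 1.1039
row 8: Σ corner-gray over 7 cells = 3819  → 1.1303
row 9: Σ corner-gray over 7 cells = 4052  → 1.1992
row 10: Σ corner-gray over 7 cells = 3659  → 1.0829
row 11: Σ corner-gray over 7 cells = 2728  → 0.8074
row 12: Σ corner-gray over 7 cells = 3154  → 0.9334
Σ rows: total corner-gray = 42441  → 12.5607 mm³


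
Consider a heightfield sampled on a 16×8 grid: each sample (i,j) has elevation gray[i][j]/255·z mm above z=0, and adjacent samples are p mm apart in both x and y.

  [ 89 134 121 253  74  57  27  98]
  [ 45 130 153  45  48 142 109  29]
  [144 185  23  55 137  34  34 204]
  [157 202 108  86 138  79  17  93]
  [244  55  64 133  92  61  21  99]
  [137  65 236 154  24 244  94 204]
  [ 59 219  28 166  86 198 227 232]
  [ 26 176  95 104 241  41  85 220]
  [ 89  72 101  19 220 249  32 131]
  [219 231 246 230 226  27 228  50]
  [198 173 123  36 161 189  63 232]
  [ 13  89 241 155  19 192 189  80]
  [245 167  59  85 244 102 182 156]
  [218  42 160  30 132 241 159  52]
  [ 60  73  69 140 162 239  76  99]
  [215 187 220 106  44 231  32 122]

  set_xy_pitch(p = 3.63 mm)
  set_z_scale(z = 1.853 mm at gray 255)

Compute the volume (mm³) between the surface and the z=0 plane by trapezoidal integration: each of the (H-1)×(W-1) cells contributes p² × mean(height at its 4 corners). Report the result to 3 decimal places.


1268.572

height_mm = gray/255 × 1.853; cell vol = 3.63² × mean(4 corners)
unit = 3.63² × 1.853 / (4×255) = 0.023938 mm³ per gray-sum
row 0: Σ corner-gray over 7 cells = 2847  → 68.1516
row 1: Σ corner-gray over 7 cells = 2612  → 62.5261
row 2: Σ corner-gray over 7 cells = 2794  → 66.8829
row 3: Σ corner-gray over 7 cells = 2705  → 64.7524
row 4: Σ corner-gray over 7 cells = 3170  → 75.8836
row 5: Σ corner-gray over 7 cells = 4114  → 98.4811
row 6: Σ corner-gray over 7 cells = 3869  → 92.6163
row 7: Σ corner-gray over 7 cells = 3336  → 79.8573
row 8: Σ corner-gray over 7 cells = 4251  → 101.7606
row 9: Σ corner-gray over 7 cells = 4565  → 109.2771
row 10: Σ corner-gray over 7 cells = 3783  → 90.5576
row 11: Σ corner-gray over 7 cells = 3942  → 94.3637
row 12: Σ corner-gray over 7 cells = 3877  → 92.8078
row 13: Σ corner-gray over 7 cells = 3475  → 83.1847
row 14: Σ corner-gray over 7 cells = 3654  → 87.4696
Σ rows: total corner-gray = 52994  → 1268.5722 mm³


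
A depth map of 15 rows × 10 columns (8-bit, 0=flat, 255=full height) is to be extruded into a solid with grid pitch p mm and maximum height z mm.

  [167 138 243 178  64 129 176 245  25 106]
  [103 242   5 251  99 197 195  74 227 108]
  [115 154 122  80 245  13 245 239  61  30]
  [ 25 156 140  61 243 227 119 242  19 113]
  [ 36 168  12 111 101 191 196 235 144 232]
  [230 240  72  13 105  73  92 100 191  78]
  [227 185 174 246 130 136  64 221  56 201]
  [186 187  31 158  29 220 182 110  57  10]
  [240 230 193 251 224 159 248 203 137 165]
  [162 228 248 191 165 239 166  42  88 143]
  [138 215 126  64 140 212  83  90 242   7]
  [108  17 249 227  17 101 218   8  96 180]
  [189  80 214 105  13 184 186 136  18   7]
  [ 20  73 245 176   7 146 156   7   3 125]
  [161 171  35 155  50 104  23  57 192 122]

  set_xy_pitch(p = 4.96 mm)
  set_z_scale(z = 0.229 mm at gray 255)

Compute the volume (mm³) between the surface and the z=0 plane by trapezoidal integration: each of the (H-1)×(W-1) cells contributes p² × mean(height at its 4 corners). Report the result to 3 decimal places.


height_mm = gray/255 × 0.229; cell vol = 4.96² × mean(4 corners)
unit = 4.96² × 0.229 / (4×255) = 0.0055233 mm³ per gray-sum
row 0: Σ corner-gray over 9 cells = 5460  → 30.1572
row 1: Σ corner-gray over 9 cells = 5254  → 29.0194
row 2: Σ corner-gray over 9 cells = 5015  → 27.6994
row 3: Σ corner-gray over 9 cells = 5136  → 28.3677
row 4: Σ corner-gray over 9 cells = 4664  → 25.7607
row 5: Σ corner-gray over 9 cells = 4932  → 27.2409
row 6: Σ corner-gray over 9 cells = 4996  → 27.5944
row 7: Σ corner-gray over 9 cells = 5839  → 32.2506
row 8: Σ corner-gray over 9 cells = 6734  → 37.1939
row 9: Σ corner-gray over 9 cells = 5528  → 30.5328
row 10: Σ corner-gray over 9 cells = 4643  → 25.6447
row 11: Σ corner-gray over 9 cells = 4222  → 23.3194
row 12: Σ corner-gray over 9 cells = 3839  → 21.2040
row 13: Σ corner-gray over 9 cells = 3628  → 20.0385
Σ rows: total corner-gray = 69890  → 386.0235 mm³

386.023


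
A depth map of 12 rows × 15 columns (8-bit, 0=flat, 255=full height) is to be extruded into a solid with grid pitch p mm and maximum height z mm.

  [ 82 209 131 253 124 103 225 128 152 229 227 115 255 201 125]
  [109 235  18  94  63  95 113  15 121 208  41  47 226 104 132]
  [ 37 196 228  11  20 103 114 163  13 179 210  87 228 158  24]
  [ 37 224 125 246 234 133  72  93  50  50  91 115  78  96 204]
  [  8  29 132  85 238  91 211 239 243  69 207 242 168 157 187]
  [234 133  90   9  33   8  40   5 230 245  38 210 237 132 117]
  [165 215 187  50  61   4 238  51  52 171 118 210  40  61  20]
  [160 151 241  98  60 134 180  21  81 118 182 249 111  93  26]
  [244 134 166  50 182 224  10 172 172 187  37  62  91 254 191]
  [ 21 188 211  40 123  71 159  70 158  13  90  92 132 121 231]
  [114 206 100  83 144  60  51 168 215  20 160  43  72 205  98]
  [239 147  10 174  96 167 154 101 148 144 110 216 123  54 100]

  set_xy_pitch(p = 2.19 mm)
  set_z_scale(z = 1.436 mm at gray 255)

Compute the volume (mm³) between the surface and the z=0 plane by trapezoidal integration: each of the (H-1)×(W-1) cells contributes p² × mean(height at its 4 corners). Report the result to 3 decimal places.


height_mm = gray/255 × 1.436; cell vol = 2.19² × mean(4 corners)
unit = 2.19² × 1.436 / (4×255) = 0.00675216 mm³ per gray-sum
row 0: Σ corner-gray over 14 cells = 7912  → 53.4231
row 1: Σ corner-gray over 14 cells = 6482  → 43.7675
row 2: Σ corner-gray over 14 cells = 6936  → 46.8330
row 3: Σ corner-gray over 14 cells = 7872  → 53.1530
row 4: Σ corner-gray over 14 cells = 7588  → 51.2354
row 5: Σ corner-gray over 14 cells = 6272  → 42.3495
row 6: Σ corner-gray over 14 cells = 6725  → 45.4083
row 7: Σ corner-gray over 14 cells = 7541  → 50.9180
row 8: Σ corner-gray over 14 cells = 7105  → 47.9741
row 9: Σ corner-gray over 14 cells = 6454  → 43.5784
row 10: Σ corner-gray over 14 cells = 6893  → 46.5426
Σ rows: total corner-gray = 77780  → 525.1827 mm³

525.183


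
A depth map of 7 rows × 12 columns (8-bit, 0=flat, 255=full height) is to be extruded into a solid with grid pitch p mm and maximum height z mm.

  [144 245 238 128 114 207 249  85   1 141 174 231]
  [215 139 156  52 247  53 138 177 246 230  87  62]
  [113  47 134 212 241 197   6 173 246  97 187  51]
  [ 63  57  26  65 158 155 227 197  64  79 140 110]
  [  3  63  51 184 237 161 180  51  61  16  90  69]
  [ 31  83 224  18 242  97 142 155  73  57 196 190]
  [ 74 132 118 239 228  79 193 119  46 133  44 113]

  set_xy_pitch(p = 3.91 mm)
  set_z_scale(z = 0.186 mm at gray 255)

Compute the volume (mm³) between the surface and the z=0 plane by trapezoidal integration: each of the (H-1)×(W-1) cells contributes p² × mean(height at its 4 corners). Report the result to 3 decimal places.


height_mm = gray/255 × 0.186; cell vol = 3.91² × mean(4 corners)
unit = 3.91² × 0.186 / (4×255) = 0.00278783 mm³ per gray-sum
row 0: Σ corner-gray over 11 cells = 6866  → 19.1412
row 1: Σ corner-gray over 11 cells = 6571  → 18.3188
row 2: Σ corner-gray over 11 cells = 5753  → 16.0384
row 3: Σ corner-gray over 11 cells = 4769  → 13.2952
row 4: Σ corner-gray over 11 cells = 5055  → 14.0925
row 5: Σ corner-gray over 11 cells = 5644  → 15.7345
Σ rows: total corner-gray = 34658  → 96.6206 mm³

96.621


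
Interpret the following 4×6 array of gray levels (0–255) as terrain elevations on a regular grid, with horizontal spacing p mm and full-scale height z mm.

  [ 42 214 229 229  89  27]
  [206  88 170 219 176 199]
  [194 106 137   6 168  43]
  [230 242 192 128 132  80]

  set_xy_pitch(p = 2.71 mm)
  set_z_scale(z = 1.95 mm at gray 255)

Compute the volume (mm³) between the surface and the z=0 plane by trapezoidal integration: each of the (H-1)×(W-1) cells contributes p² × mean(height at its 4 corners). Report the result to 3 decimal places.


height_mm = gray/255 × 1.95; cell vol = 2.71² × mean(4 corners)
unit = 2.71² × 1.95 / (4×255) = 0.0140402 mm³ per gray-sum
row 0: Σ corner-gray over 5 cells = 3302  → 46.3607
row 1: Σ corner-gray over 5 cells = 2782  → 39.0598
row 2: Σ corner-gray over 5 cells = 2769  → 38.8773
Σ rows: total corner-gray = 8853  → 124.2978 mm³

124.298


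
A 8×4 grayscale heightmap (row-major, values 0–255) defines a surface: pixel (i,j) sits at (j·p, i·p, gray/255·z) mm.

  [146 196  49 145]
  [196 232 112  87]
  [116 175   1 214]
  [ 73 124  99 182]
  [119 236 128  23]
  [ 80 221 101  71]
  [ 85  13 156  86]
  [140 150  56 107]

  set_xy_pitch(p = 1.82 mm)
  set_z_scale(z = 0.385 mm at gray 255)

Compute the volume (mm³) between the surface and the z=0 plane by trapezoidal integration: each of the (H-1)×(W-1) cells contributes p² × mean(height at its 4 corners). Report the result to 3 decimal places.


13.123

height_mm = gray/255 × 0.385; cell vol = 1.82² × mean(4 corners)
unit = 1.82² × 0.385 / (4×255) = 0.00125027 mm³ per gray-sum
row 0: Σ corner-gray over 3 cells = 1752  → 2.1905
row 1: Σ corner-gray over 3 cells = 1653  → 2.0667
row 2: Σ corner-gray over 3 cells = 1383  → 1.7291
row 3: Σ corner-gray over 3 cells = 1571  → 1.9642
row 4: Σ corner-gray over 3 cells = 1665  → 2.0817
row 5: Σ corner-gray over 3 cells = 1304  → 1.6304
row 6: Σ corner-gray over 3 cells = 1168  → 1.4603
Σ rows: total corner-gray = 10496  → 13.1228 mm³


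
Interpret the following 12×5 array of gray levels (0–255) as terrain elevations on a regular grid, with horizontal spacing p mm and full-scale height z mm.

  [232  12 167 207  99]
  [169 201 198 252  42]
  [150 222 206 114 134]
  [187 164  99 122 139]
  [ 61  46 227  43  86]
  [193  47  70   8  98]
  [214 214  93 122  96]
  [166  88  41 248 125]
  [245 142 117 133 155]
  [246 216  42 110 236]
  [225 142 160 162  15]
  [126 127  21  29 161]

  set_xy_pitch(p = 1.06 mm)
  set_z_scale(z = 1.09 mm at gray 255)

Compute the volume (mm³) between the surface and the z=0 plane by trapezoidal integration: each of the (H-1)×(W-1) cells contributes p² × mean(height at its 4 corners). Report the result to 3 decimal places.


28.702

height_mm = gray/255 × 1.09; cell vol = 1.06² × mean(4 corners)
unit = 1.06² × 1.09 / (4×255) = 0.00120071 mm³ per gray-sum
row 0: Σ corner-gray over 4 cells = 2616  → 3.1411
row 1: Σ corner-gray over 4 cells = 2881  → 3.4592
row 2: Σ corner-gray over 4 cells = 2464  → 2.9585
row 3: Σ corner-gray over 4 cells = 1875  → 2.2513
row 4: Σ corner-gray over 4 cells = 1320  → 1.5849
row 5: Σ corner-gray over 4 cells = 1709  → 2.0520
row 6: Σ corner-gray over 4 cells = 2213  → 2.6572
row 7: Σ corner-gray over 4 cells = 2229  → 2.6764
row 8: Σ corner-gray over 4 cells = 2402  → 2.8841
row 9: Σ corner-gray over 4 cells = 2386  → 2.8649
row 10: Σ corner-gray over 4 cells = 1809  → 2.1721
Σ rows: total corner-gray = 23904  → 28.7018 mm³


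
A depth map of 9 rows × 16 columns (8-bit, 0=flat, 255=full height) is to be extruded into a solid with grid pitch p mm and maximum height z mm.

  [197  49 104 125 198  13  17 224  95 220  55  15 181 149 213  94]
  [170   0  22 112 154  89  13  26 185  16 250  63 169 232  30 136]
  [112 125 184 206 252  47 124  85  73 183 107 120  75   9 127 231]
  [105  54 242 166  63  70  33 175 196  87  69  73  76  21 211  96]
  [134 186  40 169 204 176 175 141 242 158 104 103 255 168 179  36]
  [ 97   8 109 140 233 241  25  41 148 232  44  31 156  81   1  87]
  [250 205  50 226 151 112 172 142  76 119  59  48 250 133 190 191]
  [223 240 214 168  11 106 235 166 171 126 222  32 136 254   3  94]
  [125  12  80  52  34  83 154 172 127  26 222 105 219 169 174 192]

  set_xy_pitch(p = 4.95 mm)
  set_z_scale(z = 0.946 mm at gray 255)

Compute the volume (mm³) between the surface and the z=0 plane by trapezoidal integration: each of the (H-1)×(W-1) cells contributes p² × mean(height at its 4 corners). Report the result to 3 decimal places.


height_mm = gray/255 × 0.946; cell vol = 4.95² × mean(4 corners)
unit = 4.95² × 0.946 / (4×255) = 0.0227249 mm³ per gray-sum
row 0: Σ corner-gray over 15 cells = 6635  → 150.7795
row 1: Σ corner-gray over 15 cells = 6805  → 154.6427
row 2: Σ corner-gray over 15 cells = 7050  → 160.2103
row 3: Σ corner-gray over 15 cells = 8043  → 182.7761
row 4: Σ corner-gray over 15 cells = 7934  → 180.2991
row 5: Σ corner-gray over 15 cells = 7471  → 169.7775
row 6: Σ corner-gray over 15 cells = 8792  → 199.7970
row 7: Σ corner-gray over 15 cells = 8060  → 183.1624
Σ rows: total corner-gray = 60790  → 1381.4447 mm³

1381.445


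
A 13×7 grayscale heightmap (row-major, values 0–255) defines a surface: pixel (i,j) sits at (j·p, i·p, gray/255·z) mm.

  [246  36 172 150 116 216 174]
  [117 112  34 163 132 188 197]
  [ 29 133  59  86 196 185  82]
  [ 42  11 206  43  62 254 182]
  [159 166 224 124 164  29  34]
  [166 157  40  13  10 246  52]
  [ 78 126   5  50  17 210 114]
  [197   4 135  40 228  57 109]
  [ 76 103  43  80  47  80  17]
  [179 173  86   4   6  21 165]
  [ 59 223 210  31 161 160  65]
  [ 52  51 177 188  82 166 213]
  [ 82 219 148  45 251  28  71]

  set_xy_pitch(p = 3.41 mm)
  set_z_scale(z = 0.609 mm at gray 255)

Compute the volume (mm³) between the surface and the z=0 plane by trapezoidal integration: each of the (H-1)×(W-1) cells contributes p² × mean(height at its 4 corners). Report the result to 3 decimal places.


height_mm = gray/255 × 0.609; cell vol = 3.41² × mean(4 corners)
unit = 3.41² × 0.609 / (4×255) = 0.00694266 mm³ per gray-sum
row 0: Σ corner-gray over 6 cells = 3372  → 23.4106
row 1: Σ corner-gray over 6 cells = 3001  → 20.8349
row 2: Σ corner-gray over 6 cells = 2805  → 19.4742
row 3: Σ corner-gray over 6 cells = 2983  → 20.7100
row 4: Σ corner-gray over 6 cells = 2757  → 19.1409
row 5: Σ corner-gray over 6 cells = 2158  → 14.9823
row 6: Σ corner-gray over 6 cells = 2242  → 15.5654
row 7: Σ corner-gray over 6 cells = 2033  → 14.1144
row 8: Σ corner-gray over 6 cells = 1723  → 11.9622
row 9: Σ corner-gray over 6 cells = 2618  → 18.1759
row 10: Σ corner-gray over 6 cells = 3287  → 22.8205
row 11: Σ corner-gray over 6 cells = 3128  → 21.7166
Σ rows: total corner-gray = 32107  → 222.9080 mm³

222.908


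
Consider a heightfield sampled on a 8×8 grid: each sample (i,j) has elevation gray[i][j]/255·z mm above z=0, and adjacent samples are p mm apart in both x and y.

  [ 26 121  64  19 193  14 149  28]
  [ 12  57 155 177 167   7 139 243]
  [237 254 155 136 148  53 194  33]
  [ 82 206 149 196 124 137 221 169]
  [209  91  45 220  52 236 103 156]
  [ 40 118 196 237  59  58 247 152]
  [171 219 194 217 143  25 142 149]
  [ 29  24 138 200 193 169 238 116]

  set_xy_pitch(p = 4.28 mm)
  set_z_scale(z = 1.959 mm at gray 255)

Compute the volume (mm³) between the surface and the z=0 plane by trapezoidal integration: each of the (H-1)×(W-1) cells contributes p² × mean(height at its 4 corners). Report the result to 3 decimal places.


973.031

height_mm = gray/255 × 1.959; cell vol = 4.28² × mean(4 corners)
unit = 4.28² × 1.959 / (4×255) = 0.0351821 mm³ per gray-sum
row 0: Σ corner-gray over 7 cells = 2833  → 99.6709
row 1: Σ corner-gray over 7 cells = 3809  → 134.0086
row 2: Σ corner-gray over 7 cells = 4467  → 157.1585
row 3: Σ corner-gray over 7 cells = 4176  → 146.9205
row 4: Σ corner-gray over 7 cells = 3881  → 136.5417
row 5: Σ corner-gray over 7 cells = 4222  → 148.5388
row 6: Σ corner-gray over 7 cells = 4269  → 150.1924
Σ rows: total corner-gray = 27657  → 973.0314 mm³


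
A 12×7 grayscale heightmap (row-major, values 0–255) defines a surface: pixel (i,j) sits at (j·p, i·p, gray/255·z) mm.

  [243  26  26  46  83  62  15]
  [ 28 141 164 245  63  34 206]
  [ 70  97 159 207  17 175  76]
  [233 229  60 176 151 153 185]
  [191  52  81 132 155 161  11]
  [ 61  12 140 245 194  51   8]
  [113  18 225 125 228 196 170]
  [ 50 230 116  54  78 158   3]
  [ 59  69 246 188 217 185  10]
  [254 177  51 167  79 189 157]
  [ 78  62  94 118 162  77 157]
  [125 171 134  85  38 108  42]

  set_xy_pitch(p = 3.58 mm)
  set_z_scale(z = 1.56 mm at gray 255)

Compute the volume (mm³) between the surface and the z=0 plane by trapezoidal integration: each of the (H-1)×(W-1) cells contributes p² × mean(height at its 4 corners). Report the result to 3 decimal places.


655.378

height_mm = gray/255 × 1.56; cell vol = 3.58² × mean(4 corners)
unit = 3.58² × 1.56 / (4×255) = 0.0196016 mm³ per gray-sum
row 0: Σ corner-gray over 6 cells = 2272  → 44.5347
row 1: Σ corner-gray over 6 cells = 2984  → 58.4910
row 2: Σ corner-gray over 6 cells = 3412  → 66.8805
row 3: Σ corner-gray over 6 cells = 3320  → 65.0772
row 4: Σ corner-gray over 6 cells = 2717  → 53.2574
row 5: Σ corner-gray over 6 cells = 3220  → 63.1170
row 6: Σ corner-gray over 6 cells = 3192  → 62.5682
row 7: Σ corner-gray over 6 cells = 3204  → 62.8034
row 8: Σ corner-gray over 6 cells = 3616  → 70.8792
row 9: Σ corner-gray over 6 cells = 2998  → 58.7655
row 10: Σ corner-gray over 6 cells = 2500  → 49.0039
Σ rows: total corner-gray = 33435  → 655.3779 mm³


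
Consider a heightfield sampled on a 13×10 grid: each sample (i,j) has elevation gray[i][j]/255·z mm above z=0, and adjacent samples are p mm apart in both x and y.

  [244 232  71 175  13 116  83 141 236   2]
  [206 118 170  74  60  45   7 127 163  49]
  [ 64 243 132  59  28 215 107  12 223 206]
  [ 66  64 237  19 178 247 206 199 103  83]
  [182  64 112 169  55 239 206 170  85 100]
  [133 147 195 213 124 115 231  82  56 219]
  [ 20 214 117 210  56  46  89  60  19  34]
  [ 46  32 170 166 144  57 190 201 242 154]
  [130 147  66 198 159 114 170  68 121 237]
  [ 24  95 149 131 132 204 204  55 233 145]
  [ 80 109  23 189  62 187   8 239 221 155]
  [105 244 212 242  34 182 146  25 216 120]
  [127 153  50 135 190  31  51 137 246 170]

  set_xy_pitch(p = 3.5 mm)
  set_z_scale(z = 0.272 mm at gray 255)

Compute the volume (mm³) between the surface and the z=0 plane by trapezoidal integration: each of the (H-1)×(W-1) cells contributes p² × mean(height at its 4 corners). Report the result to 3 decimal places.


187.399

height_mm = gray/255 × 0.272; cell vol = 3.5² × mean(4 corners)
unit = 3.5² × 0.272 / (4×255) = 0.00326667 mm³ per gray-sum
row 0: Σ corner-gray over 9 cells = 4163  → 13.5991
row 1: Σ corner-gray over 9 cells = 4091  → 13.3639
row 2: Σ corner-gray over 9 cells = 4963  → 16.2125
row 3: Σ corner-gray over 9 cells = 5137  → 16.7809
row 4: Σ corner-gray over 9 cells = 5160  → 16.8560
row 5: Σ corner-gray over 9 cells = 4354  → 14.2231
row 6: Σ corner-gray over 9 cells = 4280  → 13.9813
row 7: Σ corner-gray over 9 cells = 5057  → 16.5195
row 8: Σ corner-gray over 9 cells = 5028  → 16.4248
row 9: Σ corner-gray over 9 cells = 4886  → 15.9609
row 10: Σ corner-gray over 9 cells = 5138  → 16.7841
row 11: Σ corner-gray over 9 cells = 5110  → 16.6927
Σ rows: total corner-gray = 57367  → 187.3989 mm³


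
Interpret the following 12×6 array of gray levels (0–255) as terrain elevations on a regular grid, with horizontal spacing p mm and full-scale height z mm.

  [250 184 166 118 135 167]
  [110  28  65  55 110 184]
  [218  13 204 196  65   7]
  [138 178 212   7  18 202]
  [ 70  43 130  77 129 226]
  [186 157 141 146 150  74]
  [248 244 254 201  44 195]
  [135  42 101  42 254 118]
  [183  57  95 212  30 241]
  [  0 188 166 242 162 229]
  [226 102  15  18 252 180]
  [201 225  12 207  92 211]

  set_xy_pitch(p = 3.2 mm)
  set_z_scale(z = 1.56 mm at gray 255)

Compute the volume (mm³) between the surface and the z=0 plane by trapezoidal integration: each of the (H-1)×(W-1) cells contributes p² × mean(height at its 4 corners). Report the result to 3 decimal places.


451.465

height_mm = gray/255 × 1.56; cell vol = 3.2² × mean(4 corners)
unit = 3.2² × 1.56 / (4×255) = 0.0156612 mm³ per gray-sum
row 0: Σ corner-gray over 5 cells = 2433  → 38.1036
row 1: Σ corner-gray over 5 cells = 1991  → 31.1814
row 2: Σ corner-gray over 5 cells = 2351  → 36.8194
row 3: Σ corner-gray over 5 cells = 2224  → 34.8305
row 4: Σ corner-gray over 5 cells = 2502  → 39.1843
row 5: Σ corner-gray over 5 cells = 3377  → 52.8878
row 6: Σ corner-gray over 5 cells = 3060  → 47.9232
row 7: Σ corner-gray over 5 cells = 2343  → 36.6941
row 8: Σ corner-gray over 5 cells = 2957  → 46.3101
row 9: Σ corner-gray over 5 cells = 2925  → 45.8089
row 10: Σ corner-gray over 5 cells = 2664  → 41.7214
Σ rows: total corner-gray = 28827  → 451.4647 mm³
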